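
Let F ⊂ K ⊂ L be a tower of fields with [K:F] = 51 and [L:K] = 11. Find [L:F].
[L:F] = 561

The tower law says that for any tower of field extensions F ⊂ K ⊂ L with finite degrees, [L:F] = [L:K] · [K:F]. Here this gives [L:F] = 11 · 51 = 561.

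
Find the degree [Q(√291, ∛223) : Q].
[Q(√291, ∛223) : Q] = 6

Let L = Q(√291, ∛223). Since Q(√291) ⊂ L and [Q(√291):Q] = 2, the tower law gives 2 | [L:Q]. Likewise Q(∛223) ⊂ L with [Q(∛223):Q] = 3 (because 223 is not a perfect cube), so 3 | [L:Q]. As gcd(2,3) = 1, [L:Q] is divisible by 6. Conversely L is generated over Q by √291 and ∛223, so [L:Q] ≤ 2·3 = 6. Therefore [Q(√291, ∛223) : Q] = 6.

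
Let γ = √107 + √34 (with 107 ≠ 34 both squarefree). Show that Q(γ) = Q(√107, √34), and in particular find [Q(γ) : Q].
[Q(γ) : Q] = 4 (equivalently, Q(γ) = Q(√107, √34))

Obviously Q(γ) ⊆ Q(√107, √34), and [Q(√107, √34):Q] = 4 (since 107, 34 are distinct squarefree integers > 1 with 3638 not a perfect square). To show equality we compute the minimal polynomial of γ. From γ = √107 + √34: γ^2 = 107 + 2√(3638) + 34 = 141 + 2√(3638), so γ^2 - 141 = 2√(3638); squaring, (γ^2 - 141)^2 = 4·3638, i.e. γ^4 - 282γ^2 + 19881 - 14552 = 0, i.e. γ^4 - 282γ^2 + 5329 = 0. So γ is a root of x^4 - 282x^2 + 5329. This polynomial is irreducible over Q: it has no rational root (each ±√107 ± √34 is irrational), and any factorization into two quadratics over Q would force √(3638) ∈ Q (pairing opposite roots) or √107, √34 ∈ Q (other pairings), all impossible. Hence [Q(γ):Q] = 4 = [Q(√107, √34):Q], so Q(γ) = Q(√107, √34).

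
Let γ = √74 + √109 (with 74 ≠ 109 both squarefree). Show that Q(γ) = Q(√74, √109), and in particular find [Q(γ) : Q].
[Q(γ) : Q] = 4 (equivalently, Q(γ) = Q(√74, √109))

Obviously Q(γ) ⊆ Q(√74, √109), and [Q(√74, √109):Q] = 4 (since 74, 109 are distinct squarefree integers > 1 with 8066 not a perfect square). To show equality we compute the minimal polynomial of γ. From γ = √74 + √109: γ^2 = 74 + 2√(8066) + 109 = 183 + 2√(8066), so γ^2 - 183 = 2√(8066); squaring, (γ^2 - 183)^2 = 4·8066, i.e. γ^4 - 366γ^2 + 33489 - 32264 = 0, i.e. γ^4 - 366γ^2 + 1225 = 0. So γ is a root of x^4 - 366x^2 + 1225. This polynomial is irreducible over Q: it has no rational root (each ±√74 ± √109 is irrational), and any factorization into two quadratics over Q would force √(8066) ∈ Q (pairing opposite roots) or √74, √109 ∈ Q (other pairings), all impossible. Hence [Q(γ):Q] = 4 = [Q(√74, √109):Q], so Q(γ) = Q(√74, √109).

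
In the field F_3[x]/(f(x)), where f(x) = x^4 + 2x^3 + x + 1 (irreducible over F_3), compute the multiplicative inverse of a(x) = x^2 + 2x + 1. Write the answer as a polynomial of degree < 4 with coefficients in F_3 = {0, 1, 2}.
a(x)^(-1) ≡ x^2 + 2 (mod f(x))

Since f is irreducible over F_3, F_3[x]/(f) is a field and a(x) ≠ 0 has an inverse. Apply the extended Euclidean algorithm to f(x) and a(x) in F_3[x]: f(x) = (x^2 + 2)·a(x) + (2). The last nonzero remainder is the constant 2 = gcd(f, a) in F_3. Back-substituting through the division chain expresses 2 = s(x)·a(x) + t(x)·f(x) with s(x) ≡ 2x^2 + 1 (mod f), so (2x^2 + 1)·a(x) ≡ 2 (mod f). Multiplying by 2^(-1) ≡ 2 in F_3 gives a(x)^(-1) ≡ 2·(2x^2 + 1) ≡ x^2 + 2 (mod f). Check: (x^2 + 2x + 1)·(x^2 + 2) = x^4 + 2x^3 + x + 2 ≡ 1 (mod x^4 + 2x^3 + x + 1).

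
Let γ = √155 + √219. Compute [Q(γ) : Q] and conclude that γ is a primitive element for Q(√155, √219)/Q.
[Q(γ) : Q] = 4 (equivalently, Q(γ) = Q(√155, √219))

Obviously Q(γ) ⊆ Q(√155, √219), and [Q(√155, √219):Q] = 4 (since 155, 219 are distinct squarefree integers > 1 with 33945 not a perfect square). To show equality we compute the minimal polynomial of γ. From γ = √155 + √219: γ^2 = 155 + 2√(33945) + 219 = 374 + 2√(33945), so γ^2 - 374 = 2√(33945); squaring, (γ^2 - 374)^2 = 4·33945, i.e. γ^4 - 748γ^2 + 139876 - 135780 = 0, i.e. γ^4 - 748γ^2 + 4096 = 0. So γ is a root of x^4 - 748x^2 + 4096. This polynomial is irreducible over Q: it has no rational root (each ±√155 ± √219 is irrational), and any factorization into two quadratics over Q would force √(33945) ∈ Q (pairing opposite roots) or √155, √219 ∈ Q (other pairings), all impossible. Hence [Q(γ):Q] = 4 = [Q(√155, √219):Q], so Q(γ) = Q(√155, √219).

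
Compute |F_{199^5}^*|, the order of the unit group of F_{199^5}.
|F_{199^5}^*| = 312079600998

F_{199^5} has 199^5 = 312079600999 elements; its multiplicative group consists of all nonzero elements, so |F_{199^5}^*| = 312079600999 - 1 = 312079600998. (It is cyclic since any finite subgroup of the multiplicative group of a field is cyclic.)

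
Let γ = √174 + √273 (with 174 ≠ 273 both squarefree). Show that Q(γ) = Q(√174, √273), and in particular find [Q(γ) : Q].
[Q(γ) : Q] = 4 (equivalently, Q(γ) = Q(√174, √273))

Obviously Q(γ) ⊆ Q(√174, √273), and [Q(√174, √273):Q] = 4 (since 174, 273 are distinct squarefree integers > 1 with 47502 not a perfect square). To show equality we compute the minimal polynomial of γ. From γ = √174 + √273: γ^2 = 174 + 2√(47502) + 273 = 447 + 2√(47502), so γ^2 - 447 = 2√(47502); squaring, (γ^2 - 447)^2 = 4·47502, i.e. γ^4 - 894γ^2 + 199809 - 190008 = 0, i.e. γ^4 - 894γ^2 + 9801 = 0. So γ is a root of x^4 - 894x^2 + 9801. This polynomial is irreducible over Q: it has no rational root (each ±√174 ± √273 is irrational), and any factorization into two quadratics over Q would force √(47502) ∈ Q (pairing opposite roots) or √174, √273 ∈ Q (other pairings), all impossible. Hence [Q(γ):Q] = 4 = [Q(√174, √273):Q], so Q(γ) = Q(√174, √273).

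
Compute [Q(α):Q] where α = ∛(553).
[Q(α):Q] = 3

The minimal polynomial of α is x^3 - 553, irreducible over Q since 553 is not a perfect cube (so x^3 - 553 has no rational root). Hence [Q(α):Q] = deg(m_α) = 3.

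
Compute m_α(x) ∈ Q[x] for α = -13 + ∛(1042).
m_α(x) = x^3 + 39x^2 + 507x + 1155

Set β = α + 13 = ∛(1042), so β^3 = 1042. Then (α + 13)^3 - 1042 = 0, i.e. α is a root of g(x) = (x + 13)^3 - 1042 = x^3 + 39x^2 + 507x + 1155. Since g(x) = h(x + 13) where h(x) = x^3 - 1042, and h is irreducible over Q (because 1042 is not a perfect cube, so h has no rational root, and a monic cubic with no rational root is irreducible), g is also irreducible (irreducibility is preserved under the substitution x → x + 13). Hence m_α(x) = x^3 + 39x^2 + 507x + 1155.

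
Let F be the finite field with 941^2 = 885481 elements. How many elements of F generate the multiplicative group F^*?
There are φ(885480) = 229632 primitive elements

F_q^* is cyclic of order q - 1 = 885480. A cyclic group of order m has exactly φ(m) generators. Here m = 885480 = 2^3 · 3 · 5 · 47 · 157, so the number of primitive elements is φ(885480) = 229632.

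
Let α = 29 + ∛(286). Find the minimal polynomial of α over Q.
m_α(x) = x^3 - 87x^2 + 2523x - 24675

Set β = α - 29 = ∛(286), so β^3 = 286. Then (α - 29)^3 - 286 = 0, i.e. α is a root of g(x) = (x - 29)^3 - 286 = x^3 - 87x^2 + 2523x - 24675. Since g(x) = h(x - 29) where h(x) = x^3 - 286, and h is irreducible over Q (because 286 is not a perfect cube, so h has no rational root, and a monic cubic with no rational root is irreducible), g is also irreducible (irreducibility is preserved under the substitution x → x - 29). Hence m_α(x) = x^3 - 87x^2 + 2523x - 24675.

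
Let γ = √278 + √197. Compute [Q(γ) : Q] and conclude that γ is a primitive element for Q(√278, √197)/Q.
[Q(γ) : Q] = 4 (equivalently, Q(γ) = Q(√278, √197))

Obviously Q(γ) ⊆ Q(√278, √197), and [Q(√278, √197):Q] = 4 (since 278, 197 are distinct squarefree integers > 1 with 54766 not a perfect square). To show equality we compute the minimal polynomial of γ. From γ = √278 + √197: γ^2 = 278 + 2√(54766) + 197 = 475 + 2√(54766), so γ^2 - 475 = 2√(54766); squaring, (γ^2 - 475)^2 = 4·54766, i.e. γ^4 - 950γ^2 + 225625 - 219064 = 0, i.e. γ^4 - 950γ^2 + 6561 = 0. So γ is a root of x^4 - 950x^2 + 6561. This polynomial is irreducible over Q: it has no rational root (each ±√278 ± √197 is irrational), and any factorization into two quadratics over Q would force √(54766) ∈ Q (pairing opposite roots) or √278, √197 ∈ Q (other pairings), all impossible. Hence [Q(γ):Q] = 4 = [Q(√278, √197):Q], so Q(γ) = Q(√278, √197).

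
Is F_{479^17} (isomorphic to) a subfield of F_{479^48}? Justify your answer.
No: F_{479^17} is not a subfield of F_{479^48}

F_{p^m} embeds in F_{p^n} iff m | n. Here 17 ∤ 48 (since 48 = 2·17 + 14 with remainder 14 ≠ 0), so F_{479^17} is not a subfield of F_{479^48}. Equivalently: if it were, the tower law would give 17 = [F_{479^17}:F_479] dividing [F_{479^48}:F_479] = 48, contradiction.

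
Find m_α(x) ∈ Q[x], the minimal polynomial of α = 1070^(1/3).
m_α(x) = x^3 - 1070

α satisfies α^3 = 1070, so x^3 - 1070 annihilates α. By the rational root test, a rational root p/q (in lowest terms) of x^3 - 1070 would satisfy p^3 = 1070 q^3, forcing q = 1 and p^3 = 1070; but 1070 is not a perfect cube, contradiction. A monic cubic over Q with no rational root is irreducible (any nontrivial factorization would include a linear factor). Hence x^3 - 1070 is the minimal polynomial of α, and in particular [Q(α):Q] = 3.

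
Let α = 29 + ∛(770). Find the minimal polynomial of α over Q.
m_α(x) = x^3 - 87x^2 + 2523x - 25159

Set β = α - 29 = ∛(770), so β^3 = 770. Then (α - 29)^3 - 770 = 0, i.e. α is a root of g(x) = (x - 29)^3 - 770 = x^3 - 87x^2 + 2523x - 25159. Since g(x) = h(x - 29) where h(x) = x^3 - 770, and h is irreducible over Q (because 770 is not a perfect cube, so h has no rational root, and a monic cubic with no rational root is irreducible), g is also irreducible (irreducibility is preserved under the substitution x → x - 29). Hence m_α(x) = x^3 - 87x^2 + 2523x - 25159.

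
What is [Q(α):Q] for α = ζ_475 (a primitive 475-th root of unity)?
[Q(α):Q] = 360

The minimal polynomial of ζ_475 over Q is the 475-th cyclotomic polynomial Φ_475(x), which is irreducible over Q and has degree φ(475) = 360. Hence [Q(α):Q] = φ(475) = 360.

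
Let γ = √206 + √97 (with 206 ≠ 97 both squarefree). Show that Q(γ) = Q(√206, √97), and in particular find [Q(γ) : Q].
[Q(γ) : Q] = 4 (equivalently, Q(γ) = Q(√206, √97))

Obviously Q(γ) ⊆ Q(√206, √97), and [Q(√206, √97):Q] = 4 (since 206, 97 are distinct squarefree integers > 1 with 19982 not a perfect square). To show equality we compute the minimal polynomial of γ. From γ = √206 + √97: γ^2 = 206 + 2√(19982) + 97 = 303 + 2√(19982), so γ^2 - 303 = 2√(19982); squaring, (γ^2 - 303)^2 = 4·19982, i.e. γ^4 - 606γ^2 + 91809 - 79928 = 0, i.e. γ^4 - 606γ^2 + 11881 = 0. So γ is a root of x^4 - 606x^2 + 11881. This polynomial is irreducible over Q: it has no rational root (each ±√206 ± √97 is irrational), and any factorization into two quadratics over Q would force √(19982) ∈ Q (pairing opposite roots) or √206, √97 ∈ Q (other pairings), all impossible. Hence [Q(γ):Q] = 4 = [Q(√206, √97):Q], so Q(γ) = Q(√206, √97).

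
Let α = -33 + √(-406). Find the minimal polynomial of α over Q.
m_α(x) = x^2 + 66x + 1495

From α + 33 = √(-406), squaring gives (α + 33)^2 = -406, i.e. α^2 + 66α + 1089 = -406, so α^2 + 66α + 1495 = 0. The discriminant of x^2 + 66x + 1495 is (66)^2 - 4·(1495) = 4356 - 5980 = -1624, and 4·(-406) is not a perfect square in Q since -406 is squarefree and ≠ 1. Hence x^2 + 66x + 1495 is irreducible over Q and is the minimal polynomial of α.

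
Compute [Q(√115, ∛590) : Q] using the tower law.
[Q(√115, ∛590) : Q] = 6

Let L = Q(√115, ∛590). Since Q(√115) ⊂ L and [Q(√115):Q] = 2, the tower law gives 2 | [L:Q]. Likewise Q(∛590) ⊂ L with [Q(∛590):Q] = 3 (because 590 is not a perfect cube), so 3 | [L:Q]. As gcd(2,3) = 1, [L:Q] is divisible by 6. Conversely L is generated over Q by √115 and ∛590, so [L:Q] ≤ 2·3 = 6. Therefore [Q(√115, ∛590) : Q] = 6.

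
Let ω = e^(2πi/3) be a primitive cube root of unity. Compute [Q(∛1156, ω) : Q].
[Q(∛1156, ω) : Q] = 6

[Q(∛1156):Q] = 3 (min poly x^3 - 1156, irreducible since 1156 is not a perfect cube). [Q(ω):Q] = 2 (min poly x^2 + x + 1). Since Q(∛1156) ⊂ R and ω ∉ R, we have ω ∉ Q(∛1156), so x^2 + x + 1 remains irreducible over Q(∛1156) and [Q(∛1156, ω) : Q(∛1156)] = 2. By the tower law, [Q(∛1156, ω) : Q] = 3 · 2 = 6. (In fact Q(∛1156, ω) is the splitting field of x^3 - 1156 over Q.)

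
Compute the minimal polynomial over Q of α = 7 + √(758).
m_α(x) = x^2 - 14x - 709

From α - 7 = √(758), squaring gives (α - 7)^2 = 758, i.e. α^2 - 14α + 49 = 758, so α^2 - 14α - 709 = 0. The discriminant of x^2 - 14x - 709 is (-14)^2 - 4·(-709) = 196 + 2836 = 3032, and 4·(758) is not a perfect square in Q since 758 is squarefree and ≠ 1. Hence x^2 - 14x - 709 is irreducible over Q and is the minimal polynomial of α.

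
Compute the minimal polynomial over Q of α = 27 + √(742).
m_α(x) = x^2 - 54x - 13

From α - 27 = √(742), squaring gives (α - 27)^2 = 742, i.e. α^2 - 54α + 729 = 742, so α^2 - 54α - 13 = 0. The discriminant of x^2 - 54x - 13 is (-54)^2 - 4·(-13) = 2916 + 52 = 2968, and 4·(742) is not a perfect square in Q since 742 is squarefree and ≠ 1. Hence x^2 - 54x - 13 is irreducible over Q and is the minimal polynomial of α.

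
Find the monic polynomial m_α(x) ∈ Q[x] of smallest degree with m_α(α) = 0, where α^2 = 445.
m_α(x) = x^2 - 445

α satisfies α^2 - 445 = 0, so x^2 - 445 annihilates α. Since d = 445 is squarefree and ≠ 1, it is not a perfect square in Q, so x^2 - 445 has no rational root and is therefore irreducible over Q (a degree-2 polynomial over a field is irreducible iff it has no root). Hence m_α(x) = x^2 - 445.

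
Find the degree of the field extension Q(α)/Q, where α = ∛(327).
[Q(α):Q] = 3

The minimal polynomial of α is x^3 - 327, irreducible over Q since 327 is not a perfect cube (so x^3 - 327 has no rational root). Hence [Q(α):Q] = deg(m_α) = 3.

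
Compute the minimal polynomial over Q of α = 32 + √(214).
m_α(x) = x^2 - 64x + 810

From α - 32 = √(214), squaring gives (α - 32)^2 = 214, i.e. α^2 - 64α + 1024 = 214, so α^2 - 64α + 810 = 0. The discriminant of x^2 - 64x + 810 is (-64)^2 - 4·(810) = 4096 - 3240 = 856, and 4·(214) is not a perfect square in Q since 214 is squarefree and ≠ 1. Hence x^2 - 64x + 810 is irreducible over Q and is the minimal polynomial of α.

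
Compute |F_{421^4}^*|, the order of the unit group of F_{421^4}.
|F_{421^4}^*| = 31414372080

F_{421^4} has 421^4 = 31414372081 elements; its multiplicative group consists of all nonzero elements, so |F_{421^4}^*| = 31414372081 - 1 = 31414372080. (It is cyclic since any finite subgroup of the multiplicative group of a field is cyclic.)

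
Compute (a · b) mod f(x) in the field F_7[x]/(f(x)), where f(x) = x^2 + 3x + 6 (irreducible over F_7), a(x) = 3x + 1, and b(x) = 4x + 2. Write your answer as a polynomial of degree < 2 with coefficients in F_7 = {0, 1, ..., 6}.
a · b ≡ 2x (mod f(x))

Multiply in F_7[x]: a(x)·b(x) = (3x + 1)·(4x + 2) = 5x^2 + 3x + 2. This has degree ≥ 2, so divide by f(x) over F_7: 5x^2 + 3x + 2 = (5)·(x^2 + 3x + 6) + (2x). Hence a·b ≡ 2x (mod f). (F_7[x]/(f) is a field with 7^2 = 49 elements since f is irreducible of degree 2.)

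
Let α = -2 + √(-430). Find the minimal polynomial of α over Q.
m_α(x) = x^2 + 4x + 434

From α + 2 = √(-430), squaring gives (α + 2)^2 = -430, i.e. α^2 + 4α + 4 = -430, so α^2 + 4α + 434 = 0. The discriminant of x^2 + 4x + 434 is (4)^2 - 4·(434) = 16 - 1736 = -1720, and 4·(-430) is not a perfect square in Q since -430 is squarefree and ≠ 1. Hence x^2 + 4x + 434 is irreducible over Q and is the minimal polynomial of α.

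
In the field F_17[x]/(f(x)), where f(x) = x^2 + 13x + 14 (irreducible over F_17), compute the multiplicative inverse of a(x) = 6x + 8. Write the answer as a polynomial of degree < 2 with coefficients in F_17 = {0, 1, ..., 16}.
a(x)^(-1) ≡ 8x + 14 (mod f(x))

Since f is irreducible over F_17, F_17[x]/(f) is a field and a(x) ≠ 0 has an inverse. Apply the extended Euclidean algorithm to f(x) and a(x) in F_17[x]: f(x) = (3x + 1)·a(x) + (6). The last nonzero remainder is the constant 6 = gcd(f, a) in F_17. Back-substituting through the division chain expresses 6 = s(x)·a(x) + t(x)·f(x) with s(x) ≡ 14x + 16 (mod f), so (14x + 16)·a(x) ≡ 6 (mod f). Multiplying by 6^(-1) ≡ 3 in F_17 gives a(x)^(-1) ≡ 3·(14x + 16) ≡ 8x + 14 (mod f). Check: (6x + 8)·(8x + 14) = 14x^2 + 12x + 10 ≡ 1 (mod x^2 + 13x + 14).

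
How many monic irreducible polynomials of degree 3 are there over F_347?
There are 13927192 monic irreducible polynomials of degree 3 over F_347

Each element of F_{347^3} that lies in no proper subfield is a root of exactly one monic irreducible of degree 3 over F_347, and each such polynomial has 3 distinct roots in F_{347^3}. By Möbius inversion the count is N_347(3) = (1/3) Σ_{d|3} μ(3/d) · 347^d = (1/3)(μ(3)·347^1 + μ(1)·347^3) = 41781576/3 = 13927192.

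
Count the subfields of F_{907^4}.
F_{907^4} has 3 subfields

The subfields of F_{p^n} are exactly the fields F_{p^d} for d | n (each is the fixed field of the unique index-d subgroup of Gal(F_{p^n}/F_p) ≅ Z/nZ). The divisors of n = 4 are {1, 2, 4}, giving 3 subfields: F_{907^1}, F_{907^2}, F_{907^4}.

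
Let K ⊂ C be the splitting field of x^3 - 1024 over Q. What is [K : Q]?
[K : Q] = 6

The roots of x^3 - 1024 are ∛1024, ω∛1024, ω^2∛1024 where ω = e^(2πi/3) is a primitive cube root of unity, so K = Q(∛1024, ω). Now [Q(∛1024):Q] = 3 (since 1024 is not a perfect cube, x^3 - 1024 is irreducible) and [Q(ω):Q] = 2. Both 2 and 3 divide [K:Q], and [K:Q] ≤ 3·2 = 6, so [K:Q] = 6. (Equivalently: Q(∛1024) ⊂ R but ω ∉ R, so [K : Q(∛1024)] = 2.)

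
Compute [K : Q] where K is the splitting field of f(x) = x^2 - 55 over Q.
[K : Q] = 2

f(x) = x^2 - 55 factors as (x - √55)(x + √55). The splitting field is K = Q(√55). Since 55 is squarefree and > 1, it is not a perfect square, so x^2 - 55 is irreducible over Q and [Q(√55) : Q] = 2. Hence [K : Q] = 2.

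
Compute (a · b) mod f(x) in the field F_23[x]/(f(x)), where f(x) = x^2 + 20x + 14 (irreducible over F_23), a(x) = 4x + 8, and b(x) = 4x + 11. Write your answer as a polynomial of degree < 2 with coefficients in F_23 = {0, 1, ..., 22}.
a · b ≡ 9x + 2 (mod f(x))

Multiply in F_23[x]: a(x)·b(x) = (4x + 8)·(4x + 11) = 16x^2 + 7x + 19. This has degree ≥ 2, so divide by f(x) over F_23: 16x^2 + 7x + 19 = (16)·(x^2 + 20x + 14) + (9x + 2). Hence a·b ≡ 9x + 2 (mod f). (F_23[x]/(f) is a field with 23^2 = 529 elements since f is irreducible of degree 2.)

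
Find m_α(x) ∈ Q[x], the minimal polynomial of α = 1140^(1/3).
m_α(x) = x^3 - 1140

α satisfies α^3 = 1140, so x^3 - 1140 annihilates α. By the rational root test, a rational root p/q (in lowest terms) of x^3 - 1140 would satisfy p^3 = 1140 q^3, forcing q = 1 and p^3 = 1140; but 1140 is not a perfect cube, contradiction. A monic cubic over Q with no rational root is irreducible (any nontrivial factorization would include a linear factor). Hence x^3 - 1140 is the minimal polynomial of α, and in particular [Q(α):Q] = 3.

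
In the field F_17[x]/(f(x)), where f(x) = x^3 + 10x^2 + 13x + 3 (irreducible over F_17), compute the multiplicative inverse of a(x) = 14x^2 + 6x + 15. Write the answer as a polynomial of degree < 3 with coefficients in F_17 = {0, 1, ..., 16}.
a(x)^(-1) ≡ 14x^2 (mod f(x))

Since f is irreducible over F_17, F_17[x]/(f) is a field and a(x) ≠ 0 has an inverse. Apply the extended Euclidean algorithm to f(x) and a(x) in F_17[x]: f(x) = (11x + 13)·a(x) + (8x + 12);  a(x) = (6x + 13)·(8x + 12) + (12). The last nonzero remainder is the constant 12 = gcd(f, a) in F_17. Back-substituting through the division chain expresses 12 = s(x)·a(x) + t(x)·f(x) with s(x) ≡ 15x^2 (mod f), so (15x^2)·a(x) ≡ 12 (mod f). Multiplying by 12^(-1) ≡ 10 in F_17 gives a(x)^(-1) ≡ 10·(15x^2) ≡ 14x^2 (mod f). Check: (14x^2 + 6x + 15)·(14x^2) = 9x^4 + 16x^3 + 6x^2 ≡ 1 (mod x^3 + 10x^2 + 13x + 3).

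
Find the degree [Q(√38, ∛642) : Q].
[Q(√38, ∛642) : Q] = 6

Let L = Q(√38, ∛642). Since Q(√38) ⊂ L and [Q(√38):Q] = 2, the tower law gives 2 | [L:Q]. Likewise Q(∛642) ⊂ L with [Q(∛642):Q] = 3 (because 642 is not a perfect cube), so 3 | [L:Q]. As gcd(2,3) = 1, [L:Q] is divisible by 6. Conversely L is generated over Q by √38 and ∛642, so [L:Q] ≤ 2·3 = 6. Therefore [Q(√38, ∛642) : Q] = 6.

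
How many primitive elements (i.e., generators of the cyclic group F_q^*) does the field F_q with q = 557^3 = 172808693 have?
There are φ(172808692) = 73516464 primitive elements

F_q^* is cyclic of order q - 1 = 172808692. A cyclic group of order m has exactly φ(m) generators. Here m = 172808692 = 2^2 · 7^2 · 139 · 6343, so the number of primitive elements is φ(172808692) = 73516464.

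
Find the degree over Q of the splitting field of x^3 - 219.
[K : Q] = 6

The roots of x^3 - 219 are ∛219, ω∛219, ω^2∛219 where ω = e^(2πi/3) is a primitive cube root of unity, so K = Q(∛219, ω). Now [Q(∛219):Q] = 3 (since 219 is not a perfect cube, x^3 - 219 is irreducible) and [Q(ω):Q] = 2. Both 2 and 3 divide [K:Q], and [K:Q] ≤ 3·2 = 6, so [K:Q] = 6. (Equivalently: Q(∛219) ⊂ R but ω ∉ R, so [K : Q(∛219)] = 2.)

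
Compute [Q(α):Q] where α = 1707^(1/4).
[Q(α):Q] = 4

α is a root of x^4 - 1707. By Eisenstein's criterion at the prime p = 3 (which divides the constant term 1707 but p^2 = 9 does not, since 1707 is squarefree), x^4 - 1707 is irreducible over Q. Hence [Q(α):Q] = 4.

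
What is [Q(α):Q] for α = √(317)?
[Q(α):Q] = 2

[Q(α):Q] equals the degree of the minimal polynomial of α. Here α^2 = 317 and x^2 - 317 is irreducible (d = 317 is squarefree, ≠ 1, hence not a square), so deg(m_α) = 2. Thus [Q(α):Q] = 2.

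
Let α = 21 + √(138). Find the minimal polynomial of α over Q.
m_α(x) = x^2 - 42x + 303

From α - 21 = √(138), squaring gives (α - 21)^2 = 138, i.e. α^2 - 42α + 441 = 138, so α^2 - 42α + 303 = 0. The discriminant of x^2 - 42x + 303 is (-42)^2 - 4·(303) = 1764 - 1212 = 552, and 4·(138) is not a perfect square in Q since 138 is squarefree and ≠ 1. Hence x^2 - 42x + 303 is irreducible over Q and is the minimal polynomial of α.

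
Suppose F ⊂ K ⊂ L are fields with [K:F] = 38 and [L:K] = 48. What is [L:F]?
[L:F] = 1824

The tower law says that for any tower of field extensions F ⊂ K ⊂ L with finite degrees, [L:F] = [L:K] · [K:F]. Here this gives [L:F] = 48 · 38 = 1824.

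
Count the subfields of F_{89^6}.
F_{89^6} has 4 subfields

The subfields of F_{p^n} are exactly the fields F_{p^d} for d | n (each is the fixed field of the unique index-d subgroup of Gal(F_{p^n}/F_p) ≅ Z/nZ). The divisors of n = 6 are {1, 2, 3, 6}, giving 4 subfields: F_{89^1}, F_{89^2}, F_{89^3}, F_{89^6}.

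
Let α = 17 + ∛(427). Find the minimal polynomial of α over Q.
m_α(x) = x^3 - 51x^2 + 867x - 5340

Set β = α - 17 = ∛(427), so β^3 = 427. Then (α - 17)^3 - 427 = 0, i.e. α is a root of g(x) = (x - 17)^3 - 427 = x^3 - 51x^2 + 867x - 5340. Since g(x) = h(x - 17) where h(x) = x^3 - 427, and h is irreducible over Q (because 427 is not a perfect cube, so h has no rational root, and a monic cubic with no rational root is irreducible), g is also irreducible (irreducibility is preserved under the substitution x → x - 17). Hence m_α(x) = x^3 - 51x^2 + 867x - 5340.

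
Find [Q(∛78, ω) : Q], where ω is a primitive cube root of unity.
[Q(∛78, ω) : Q] = 6

[Q(∛78):Q] = 3 (min poly x^3 - 78, irreducible since 78 is not a perfect cube). [Q(ω):Q] = 2 (min poly x^2 + x + 1). Since Q(∛78) ⊂ R and ω ∉ R, we have ω ∉ Q(∛78), so x^2 + x + 1 remains irreducible over Q(∛78) and [Q(∛78, ω) : Q(∛78)] = 2. By the tower law, [Q(∛78, ω) : Q] = 3 · 2 = 6. (In fact Q(∛78, ω) is the splitting field of x^3 - 78 over Q.)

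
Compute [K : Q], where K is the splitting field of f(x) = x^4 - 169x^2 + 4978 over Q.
[K : Q] = 4

Solving the quadratic in x^2: x^2 = (169 ± √(169^2 - 4·4978))/2 = (169 ± √8649)/2 = (169 ± 93)/2, giving x^2 = 131 or x^2 = 38. So f(x) = (x^2 - 131)(x^2 - 38) and the roots of f are ±√131, ±√38. Hence the splitting field is K = Q(√131, √38). Since 131 and 38 are distinct squarefree integers > 1, their product 4978 is not a perfect square, so √38 ∉ Q(√131). By the tower law [K:Q] = [Q(√131,√38):Q(√131)] · [Q(√131):Q] = 2 · 2 = 4.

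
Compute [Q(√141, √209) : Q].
[Q(√141, √209) : Q] = 4

[Q(√141):Q] = 2 (min poly x^2 - 141, irreducible since 141 is squarefree > 1). For the top step, suppose √209 ∈ Q(√141), say √209 = c + d√141 with c, d ∈ Q. Squaring: 209 = c^2 + 141d^2 + 2cd√141. Since √141 ∉ Q this forces 2cd = 0. If d = 0 then √209 = c ∈ Q, contradicting 209 squarefree > 1. If c = 0 then 209 = 141d^2, so 141·209 = (141d)^2 is a perfect square in Q — but 141·209 = 29469 is not a perfect square (since 141 and 209 are distinct squarefree integers). Contradiction. Hence √209 ∉ Q(√141), so x^2 - 209 stays irreducible over Q(√141) and [Q(√141, √209) : Q(√141)] = 2. By the tower law, [Q(√141, √209) : Q] = 2 · 2 = 4.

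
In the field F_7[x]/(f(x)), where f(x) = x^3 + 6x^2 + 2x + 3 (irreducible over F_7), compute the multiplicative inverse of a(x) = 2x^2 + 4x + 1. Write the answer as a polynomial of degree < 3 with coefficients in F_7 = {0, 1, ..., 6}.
a(x)^(-1) ≡ 2x^2 + x + 1 (mod f(x))

Since f is irreducible over F_7, F_7[x]/(f) is a field and a(x) ≠ 0 has an inverse. Apply the extended Euclidean algorithm to f(x) and a(x) in F_7[x]: f(x) = (4x + 2)·a(x) + (4x + 1);  a(x) = (4x)·(4x + 1) + (1). The last nonzero remainder is the constant 1 = gcd(f, a) in F_7. Back-substituting through the division chain expresses 1 = s(x)·a(x) + t(x)·f(x) with s(x) ≡ 2x^2 + x + 1 (mod f), so a(x)^(-1) ≡ s(x) = 2x^2 + x + 1 (mod f). Check: (2x^2 + 4x + 1)·(2x^2 + x + 1) = 4x^4 + 3x^3 + x^2 + 5x + 1 ≡ 1 (mod x^3 + 6x^2 + 2x + 3).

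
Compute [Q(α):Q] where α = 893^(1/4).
[Q(α):Q] = 4

α is a root of x^4 - 893. By Eisenstein's criterion at the prime p = 19 (which divides the constant term 893 but p^2 = 361 does not, since 893 is squarefree), x^4 - 893 is irreducible over Q. Hence [Q(α):Q] = 4.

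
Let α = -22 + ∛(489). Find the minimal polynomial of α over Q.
m_α(x) = x^3 + 66x^2 + 1452x + 10159

Set β = α + 22 = ∛(489), so β^3 = 489. Then (α + 22)^3 - 489 = 0, i.e. α is a root of g(x) = (x + 22)^3 - 489 = x^3 + 66x^2 + 1452x + 10159. Since g(x) = h(x + 22) where h(x) = x^3 - 489, and h is irreducible over Q (because 489 is not a perfect cube, so h has no rational root, and a monic cubic with no rational root is irreducible), g is also irreducible (irreducibility is preserved under the substitution x → x + 22). Hence m_α(x) = x^3 + 66x^2 + 1452x + 10159.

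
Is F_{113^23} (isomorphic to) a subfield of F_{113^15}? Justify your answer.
No: F_{113^23} is not a subfield of F_{113^15}

F_{p^m} embeds in F_{p^n} iff m | n. Here 23 ∤ 15 (since 15 = 0·23 + 15 with remainder 15 ≠ 0), so F_{113^23} is not a subfield of F_{113^15}. Equivalently: if it were, the tower law would give 23 = [F_{113^23}:F_113] dividing [F_{113^15}:F_113] = 15, contradiction.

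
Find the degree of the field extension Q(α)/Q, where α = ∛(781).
[Q(α):Q] = 3

The minimal polynomial of α is x^3 - 781, irreducible over Q since 781 is not a perfect cube (so x^3 - 781 has no rational root). Hence [Q(α):Q] = deg(m_α) = 3.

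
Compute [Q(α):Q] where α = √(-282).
[Q(α):Q] = 2

[Q(α):Q] equals the degree of the minimal polynomial of α. Here α^2 = -282 and x^2 + 282 is irreducible (d = -282 is squarefree, ≠ 1, hence not a square), so deg(m_α) = 2. Thus [Q(α):Q] = 2.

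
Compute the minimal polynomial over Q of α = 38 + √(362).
m_α(x) = x^2 - 76x + 1082

From α - 38 = √(362), squaring gives (α - 38)^2 = 362, i.e. α^2 - 76α + 1444 = 362, so α^2 - 76α + 1082 = 0. The discriminant of x^2 - 76x + 1082 is (-76)^2 - 4·(1082) = 5776 - 4328 = 1448, and 4·(362) is not a perfect square in Q since 362 is squarefree and ≠ 1. Hence x^2 - 76x + 1082 is irreducible over Q and is the minimal polynomial of α.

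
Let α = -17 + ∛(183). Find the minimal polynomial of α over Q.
m_α(x) = x^3 + 51x^2 + 867x + 4730

Set β = α + 17 = ∛(183), so β^3 = 183. Then (α + 17)^3 - 183 = 0, i.e. α is a root of g(x) = (x + 17)^3 - 183 = x^3 + 51x^2 + 867x + 4730. Since g(x) = h(x + 17) where h(x) = x^3 - 183, and h is irreducible over Q (because 183 is not a perfect cube, so h has no rational root, and a monic cubic with no rational root is irreducible), g is also irreducible (irreducibility is preserved under the substitution x → x + 17). Hence m_α(x) = x^3 + 51x^2 + 867x + 4730.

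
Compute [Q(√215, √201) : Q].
[Q(√215, √201) : Q] = 4

[Q(√215):Q] = 2 (min poly x^2 - 215, irreducible since 215 is squarefree > 1). For the top step, suppose √201 ∈ Q(√215), say √201 = c + d√215 with c, d ∈ Q. Squaring: 201 = c^2 + 215d^2 + 2cd√215. Since √215 ∉ Q this forces 2cd = 0. If d = 0 then √201 = c ∈ Q, contradicting 201 squarefree > 1. If c = 0 then 201 = 215d^2, so 215·201 = (215d)^2 is a perfect square in Q — but 215·201 = 43215 is not a perfect square (since 215 and 201 are distinct squarefree integers). Contradiction. Hence √201 ∉ Q(√215), so x^2 - 201 stays irreducible over Q(√215) and [Q(√215, √201) : Q(√215)] = 2. By the tower law, [Q(√215, √201) : Q] = 2 · 2 = 4.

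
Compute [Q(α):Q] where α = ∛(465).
[Q(α):Q] = 3

The minimal polynomial of α is x^3 - 465, irreducible over Q since 465 is not a perfect cube (so x^3 - 465 has no rational root). Hence [Q(α):Q] = deg(m_α) = 3.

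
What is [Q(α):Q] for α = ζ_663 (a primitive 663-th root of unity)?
[Q(α):Q] = 384

The minimal polynomial of ζ_663 over Q is the 663-th cyclotomic polynomial Φ_663(x), which is irreducible over Q and has degree φ(663) = 384. Hence [Q(α):Q] = φ(663) = 384.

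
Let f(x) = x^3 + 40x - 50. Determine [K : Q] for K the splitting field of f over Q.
[K : Q] = 6

By the rational root test, any rational root of the monic integer polynomial f(x) = x^3 + 40x - 50 must be an integer dividing the constant term -50, i.e. one of ±{1, 2, 5, 10, 25, 50}. Evaluating: f(1) = -9, f(-1) = -91, f(2) = 38, f(-2) = -138, f(5) = 275, f(-5) = -375, f(10) = 1350, f(-10) = -1450, f(25) = 16575, f(-25) = -16675, f(50) = 126950, f(-50) = -127050; none is 0, so f has no rational root and is therefore irreducible over Q (a cubic with no linear factor over a field is irreducible). For an irreducible cubic, the Galois group is A_3 or S_3 according as the discriminant disc(f) = -4a^3 - 27b^2 = -4·(40)^3 - 27·(-50)^2 = -323500 is or is not a square in Q. Here disc(f) = -323500 is not a perfect square in Q, so the Galois group of f over Q is not contained in A_3 and must be all of S_3. The splitting field has degree |S_3| = 6 over Q, so [K : Q] = 6.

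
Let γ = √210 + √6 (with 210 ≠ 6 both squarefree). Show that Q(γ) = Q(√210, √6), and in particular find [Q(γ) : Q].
[Q(γ) : Q] = 4 (equivalently, Q(γ) = Q(√210, √6))

Obviously Q(γ) ⊆ Q(√210, √6), and [Q(√210, √6):Q] = 4 (since 210, 6 are distinct squarefree integers > 1 with 1260 not a perfect square). To show equality we compute the minimal polynomial of γ. From γ = √210 + √6: γ^2 = 210 + 2√(1260) + 6 = 216 + 2√(1260), so γ^2 - 216 = 2√(1260); squaring, (γ^2 - 216)^2 = 4·1260, i.e. γ^4 - 432γ^2 + 46656 - 5040 = 0, i.e. γ^4 - 432γ^2 + 41616 = 0. So γ is a root of x^4 - 432x^2 + 41616. This polynomial is irreducible over Q: it has no rational root (each ±√210 ± √6 is irrational), and any factorization into two quadratics over Q would force √(1260) ∈ Q (pairing opposite roots) or √210, √6 ∈ Q (other pairings), all impossible. Hence [Q(γ):Q] = 4 = [Q(√210, √6):Q], so Q(γ) = Q(√210, √6).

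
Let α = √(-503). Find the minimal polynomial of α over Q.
m_α(x) = x^2 + 503

α satisfies α^2 + 503 = 0, so x^2 + 503 annihilates α. Since d = -503 is squarefree and ≠ 1, it is not a perfect square in Q, so x^2 + 503 has no rational root and is therefore irreducible over Q (a degree-2 polynomial over a field is irreducible iff it has no root). Hence m_α(x) = x^2 + 503.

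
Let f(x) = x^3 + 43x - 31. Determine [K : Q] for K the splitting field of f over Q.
[K : Q] = 6

By the rational root test, any rational root of the monic integer polynomial f(x) = x^3 + 43x - 31 must be an integer dividing the constant term -31, i.e. one of ±{1, 31}. Evaluating: f(1) = 13, f(-1) = -75, f(31) = 31093, f(-31) = -31155; none is 0, so f has no rational root and is therefore irreducible over Q (a cubic with no linear factor over a field is irreducible). For an irreducible cubic, the Galois group is A_3 or S_3 according as the discriminant disc(f) = -4a^3 - 27b^2 = -4·(43)^3 - 27·(-31)^2 = -343975 is or is not a square in Q. Here disc(f) = -343975 is not a perfect square in Q, so the Galois group of f over Q is not contained in A_3 and must be all of S_3. The splitting field has degree |S_3| = 6 over Q, so [K : Q] = 6.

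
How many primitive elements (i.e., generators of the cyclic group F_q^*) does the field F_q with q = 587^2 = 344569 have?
There are φ(344568) = 98112 primitive elements

F_q^* is cyclic of order q - 1 = 344568. A cyclic group of order m has exactly φ(m) generators. Here m = 344568 = 2^3 · 3 · 7^2 · 293, so the number of primitive elements is φ(344568) = 98112.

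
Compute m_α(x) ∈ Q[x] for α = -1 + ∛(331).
m_α(x) = x^3 + 3x^2 + 3x - 330

Set β = α + 1 = ∛(331), so β^3 = 331. Then (α + 1)^3 - 331 = 0, i.e. α is a root of g(x) = (x + 1)^3 - 331 = x^3 + 3x^2 + 3x - 330. Since g(x) = h(x + 1) where h(x) = x^3 - 331, and h is irreducible over Q (because 331 is not a perfect cube, so h has no rational root, and a monic cubic with no rational root is irreducible), g is also irreducible (irreducibility is preserved under the substitution x → x + 1). Hence m_α(x) = x^3 + 3x^2 + 3x - 330.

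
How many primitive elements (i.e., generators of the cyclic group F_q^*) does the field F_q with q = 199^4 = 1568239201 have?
There are φ(1568239200) = 380160000 primitive elements

F_q^* is cyclic of order q - 1 = 1568239200. A cyclic group of order m has exactly φ(m) generators. Here m = 1568239200 = 2^5 · 3^2 · 5^2 · 11 · 19801, so the number of primitive elements is φ(1568239200) = 380160000.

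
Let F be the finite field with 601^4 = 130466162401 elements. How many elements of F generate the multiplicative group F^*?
There are φ(130466162400) = 28983951360 primitive elements

F_q^* is cyclic of order q - 1 = 130466162400. A cyclic group of order m has exactly φ(m) generators. Here m = 130466162400 = 2^5 · 3 · 5^2 · 7 · 43 · 313 · 577, so the number of primitive elements is φ(130466162400) = 28983951360.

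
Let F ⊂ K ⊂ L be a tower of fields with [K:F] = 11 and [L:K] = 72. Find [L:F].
[L:F] = 792

The tower law says that for any tower of field extensions F ⊂ K ⊂ L with finite degrees, [L:F] = [L:K] · [K:F]. Here this gives [L:F] = 72 · 11 = 792.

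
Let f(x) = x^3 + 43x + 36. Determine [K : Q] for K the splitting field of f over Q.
[K : Q] = 6

By the rational root test, any rational root of the monic integer polynomial f(x) = x^3 + 43x + 36 must be an integer dividing the constant term 36, i.e. one of ±{1, 2, 3, 4, 6, 9, 12, 18, 36}. Evaluating: f(1) = 80, f(-1) = -8, f(2) = 130, f(-2) = -58, f(3) = 192, f(-3) = -120, f(4) = 272, f(-4) = -200, f(6) = 510, f(-6) = -438, f(9) = 1152, f(-9) = -1080, f(12) = 2280, f(-12) = -2208, f(18) = 6642, f(-18) = -6570, f(36) = 48240, f(-36) = -48168; none is 0, so f has no rational root and is therefore irreducible over Q (a cubic with no linear factor over a field is irreducible). For an irreducible cubic, the Galois group is A_3 or S_3 according as the discriminant disc(f) = -4a^3 - 27b^2 = -4·(43)^3 - 27·(36)^2 = -353020 is or is not a square in Q. Here disc(f) = -353020 is not a perfect square in Q, so the Galois group of f over Q is not contained in A_3 and must be all of S_3. The splitting field has degree |S_3| = 6 over Q, so [K : Q] = 6.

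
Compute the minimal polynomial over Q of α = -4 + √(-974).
m_α(x) = x^2 + 8x + 990

From α + 4 = √(-974), squaring gives (α + 4)^2 = -974, i.e. α^2 + 8α + 16 = -974, so α^2 + 8α + 990 = 0. The discriminant of x^2 + 8x + 990 is (8)^2 - 4·(990) = 64 - 3960 = -3896, and 4·(-974) is not a perfect square in Q since -974 is squarefree and ≠ 1. Hence x^2 + 8x + 990 is irreducible over Q and is the minimal polynomial of α.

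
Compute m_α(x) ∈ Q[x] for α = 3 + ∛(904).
m_α(x) = x^3 - 9x^2 + 27x - 931

Set β = α - 3 = ∛(904), so β^3 = 904. Then (α - 3)^3 - 904 = 0, i.e. α is a root of g(x) = (x - 3)^3 - 904 = x^3 - 9x^2 + 27x - 931. Since g(x) = h(x - 3) where h(x) = x^3 - 904, and h is irreducible over Q (because 904 is not a perfect cube, so h has no rational root, and a monic cubic with no rational root is irreducible), g is also irreducible (irreducibility is preserved under the substitution x → x - 3). Hence m_α(x) = x^3 - 9x^2 + 27x - 931.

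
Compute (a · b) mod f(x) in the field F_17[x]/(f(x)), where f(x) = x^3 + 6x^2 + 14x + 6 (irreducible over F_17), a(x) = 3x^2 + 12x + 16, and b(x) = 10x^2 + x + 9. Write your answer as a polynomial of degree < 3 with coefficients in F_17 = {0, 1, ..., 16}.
a · b ≡ 2x^2 + 11x + 10 (mod f(x))

Multiply in F_17[x]: a(x)·b(x) = (3x^2 + 12x + 16)·(10x^2 + x + 9) = 13x^4 + 4x^3 + 12x^2 + 5x + 8. This has degree ≥ 3, so divide by f(x) over F_17: 13x^4 + 4x^3 + 12x^2 + 5x + 8 = (13x + 11)·(x^3 + 6x^2 + 14x + 6) + (2x^2 + 11x + 10). Hence a·b ≡ 2x^2 + 11x + 10 (mod f). (F_17[x]/(f) is a field with 17^3 = 4913 elements since f is irreducible of degree 3.)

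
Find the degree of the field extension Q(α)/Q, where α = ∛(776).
[Q(α):Q] = 3

The minimal polynomial of α is x^3 - 776, irreducible over Q since 776 is not a perfect cube (so x^3 - 776 has no rational root). Hence [Q(α):Q] = deg(m_α) = 3.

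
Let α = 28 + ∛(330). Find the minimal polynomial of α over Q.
m_α(x) = x^3 - 84x^2 + 2352x - 22282

Set β = α - 28 = ∛(330), so β^3 = 330. Then (α - 28)^3 - 330 = 0, i.e. α is a root of g(x) = (x - 28)^3 - 330 = x^3 - 84x^2 + 2352x - 22282. Since g(x) = h(x - 28) where h(x) = x^3 - 330, and h is irreducible over Q (because 330 is not a perfect cube, so h has no rational root, and a monic cubic with no rational root is irreducible), g is also irreducible (irreducibility is preserved under the substitution x → x - 28). Hence m_α(x) = x^3 - 84x^2 + 2352x - 22282.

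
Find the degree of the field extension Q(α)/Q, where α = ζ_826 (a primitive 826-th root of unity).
[Q(α):Q] = 348

The minimal polynomial of ζ_826 over Q is the 826-th cyclotomic polynomial Φ_826(x), which is irreducible over Q and has degree φ(826) = 348. Hence [Q(α):Q] = φ(826) = 348.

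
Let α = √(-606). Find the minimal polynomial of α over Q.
m_α(x) = x^2 + 606

α satisfies α^2 + 606 = 0, so x^2 + 606 annihilates α. Since d = -606 is squarefree and ≠ 1, it is not a perfect square in Q, so x^2 + 606 has no rational root and is therefore irreducible over Q (a degree-2 polynomial over a field is irreducible iff it has no root). Hence m_α(x) = x^2 + 606.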